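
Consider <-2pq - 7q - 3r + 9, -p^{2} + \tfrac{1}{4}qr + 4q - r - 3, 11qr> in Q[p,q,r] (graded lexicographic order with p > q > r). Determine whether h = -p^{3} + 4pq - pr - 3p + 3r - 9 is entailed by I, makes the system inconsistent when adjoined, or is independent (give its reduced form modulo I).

First compute the reduced Gröbner basis of I by Buchberger's algorithm.
f_1 = -2pq - 7q - 3r + 9, LT = pq.
f_2 = -p^{2} + \tfrac{1}{4}qr + 4q - r - 3, LT = p^{2}.
f_3 = 11qr, LT = qr.

S(f_1,f_2): lcm = p^{2}q. S = \tfrac{1}{4}q^{2}r + \tfrac{7}{2}pq + \tfrac{3}{2}pr + 4q^{2} - qr - \tfrac{9}{2}p - 3q.
  reduce S modulo (f_1, f_2, f_3):
  remainder \tfrac{3}{2}pr + 4q^{2} - \tfrac{9}{2}p - \tfrac{61}{4}q - \tfrac{21}{4}r + \tfrac{63}{4} ≠ 0; add k_4 = \tfrac{3}{2}pr + 4q^{2} - \tfrac{9}{2}p - \tfrac{61}{4}q - \tfrac{21}{4}r + \tfrac{63}{4} to the basis.

S(f_1,f_3): lcm = pqr. S = \tfrac{7}{2}qr + \tfrac{3}{2}r^{2} - \tfrac{9}{2}r.
  reduce S modulo (f_1, f_2, f_3, k_4):
  remainder \tfrac{3}{2}r^{2} - \tfrac{9}{2}r ≠ 0; add k_5 = \tfrac{3}{2}r^{2} - \tfrac{9}{2}r to the basis.

S(f_1,k_4): lcm = pqr. S = -\tfrac{8}{3}q^{3} + 3pq + \tfrac{61}{6}q^{2} + 7qr + \tfrac{3}{2}r^{2} - \tfrac{21}{2}q - \tfrac{9}{2}r.
  reduce S modulo (f_1, f_2, f_3, k_4, k_5):
  remainder -\tfrac{8}{3}q^{3} + \tfrac{61}{6}q^{2} - 21q - \tfrac{9}{2}r + \tfrac{27}{2} ≠ 0; add k_6 = -\tfrac{8}{3}q^{3} + \tfrac{61}{6}q^{2} - 21q - \tfrac{9}{2}r + \tfrac{27}{2} to the basis.

The other S-polynomials (S(f_2,f_3), S(f_2,k_4), S(f_3,k_4), S(f_1,k_5), S(f_2,k_5), S(f_3,k_5), S(k_4,k_5), S(f_1,k_6), S(f_2,k_6), S(f_3,k_6), S(k_4,k_6), S(k_5,k_6)) all reduce to 0 modulo the current basis, so we have a Gröbner basis.
Inter-reduce: drop elements whose leading term is divisible by another's, tail-reduce, and make monic.
Reduced Gröbner basis: {q^{3} - \tfrac{61}{16}q^{2} + \tfrac{63}{8}q + \tfrac{27}{16}r - \tfrac{81}{16}, p^{2} - 4q + r + 3, pq + \tfrac{7}{2}q + \tfrac{3}{2}r - \tfrac{9}{2}, pr + \tfrac{8}{3}q^{2} - 3p - \tfrac{61}{6}q - \tfrac{7}{2}r + \tfrac{21}{2}, qr, r^{2} - 3r}.
Label its elements g_1 = q^{3} - \tfrac{61}{16}q^{2} + \tfrac{63}{8}q + \tfrac{27}{16}r - \tfrac{81}{16}, g_2 = p^{2} - 4q + r + 3, g_3 = pq + \tfrac{7}{2}q + \tfrac{3}{2}r - \tfrac{9}{2}, g_4 = pr + \tfrac{8}{3}q^{2} - 3p - \tfrac{61}{6}q - \tfrac{7}{2}r + \tfrac{21}{2}, g_5 = qr, g_6 = r^{2} - 3r.

Reduce h = -p^{3} + 4pq - pr - 3p + 3r - 9 modulo G:
  leading term p^{3}: subtract (-p)·g_2 from -p^{3} + 4pq - pr - 3p + 3r - 9 → 3r - 9
  leading term r: no divisor's leading term divides it; move 3r to the remainder.
  leading term 1: no divisor's leading term divides it; move -9 to the remainder.
  normal form = 3r - 9.
The normal form is nonzero, so h ∉ I. Since h minus its normal form lies in I, I + (h) = I + (n) where n = 3r - 9; decide whether this ideal is the whole ring.
Run Buchberger on G together with n (pairs among the g_i already reduce to 0 since G is a Gröbner basis):
g_1 = q^{3} - \tfrac{61}{16}q^{2} + \tfrac{63}{8}q + \tfrac{27}{16}r - \tfrac{81}{16}, LT = q^{3}.
g_2 = p^{2} - 4q + r + 3, LT = p^{2}.
g_3 = pq + \tfrac{7}{2}q + \tfrac{3}{2}r - \tfrac{9}{2}, LT = pq.
g_4 = pr + \tfrac{8}{3}q^{2} - 3p - \tfrac{61}{6}q - \tfrac{7}{2}r + \tfrac{21}{2}, LT = pr.
g_5 = qr, LT = qr.
g_6 = r^{2} - 3r, LT = r^{2}.
n = 3r - 9, LT = r.

S(g_4,n): lcm = pr. S = \tfrac{8}{3}q^{2} - \tfrac{61}{6}q - \tfrac{7}{2}r + \tfrac{21}{2}.
  reduce S modulo (g_1, g_2, g_3, g_4, g_5, g_6, n):
  remainder \tfrac{8}{3}q^{2} - \tfrac{61}{6}q ≠ 0; add m_8 = \tfrac{8}{3}q^{2} - \tfrac{61}{6}q to the basis.

S(g_5,n): lcm = qr. S = 3q.
  reduce S modulo (g_1, g_2, g_3, g_4, g_5, g_6, n, m_8):
  remainder 3q ≠ 0; add m_9 = 3q to the basis.

The other S-polynomials (S(g_1,g_2), S(g_1,g_3), S(g_1,g_4), S(g_1,g_5), S(g_1,g_6), S(g_1,n), S(g_2,g_3), S(g_2,g_4), S(g_2,g_5), S(g_2,g_6), S(g_2,n), S(g_3,g_4), S(g_3,g_5), S(g_3,g_6), S(g_3,n), S(g_4,g_5), S(g_4,g_6), S(g_5,g_6), S(g_6,n), S(g_1,m_8), S(g_2,m_8), S(g_3,m_8), S(g_4,m_8), S(g_5,m_8), S(g_6,m_8), S(n,m_8), S(g_1,m_9), S(g_2,m_9), S(g_3,m_9), S(g_4,m_9), S(g_5,m_9), S(g_6,m_9), S(n,m_9), S(m_8,m_9)) all reduce to 0 modulo the current basis, so we have a Gröbner basis.
Inter-reduce: drop elements whose leading term is divisible by another's, tail-reduce, and make monic.
Reduced Gröbner basis: {p^{2} + 6, q, r - 3}.
The reduced Gröbner basis of I + (h) is {p^{2} + 6, q, r - 3} ≠ {1}, a proper ideal, so the enlarged system stays consistent: h is independent of I, with normal form 3r - 9.

Ideal membership is decidable via reduction modulo a Gröbner basis.

-p^{3} + 4pq - pr - 3p + 3r - 9 is independent of I; its normal form modulo I is 3r - 9.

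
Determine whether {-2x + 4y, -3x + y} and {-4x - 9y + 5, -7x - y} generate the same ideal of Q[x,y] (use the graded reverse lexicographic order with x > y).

Equality of ideals is decidable: compute both reduced Gröbner bases (unique for the ordering) and check whether they agree.
Buchberger on the first generating set:
f_1 = -2x + 4y, LT = x.
f_2 = -3x + y, LT = x.

S(f_1,f_2): lcm = x. S = -\tfrac{5}{3}y.
  reduce S modulo (f_1, f_2):
  remainder -\tfrac{5}{3}y ≠ 0; add g_3 = -\tfrac{5}{3}y to the basis.

The other S-polynomials (S(f_1,g_3), S(f_2,g_3)) all reduce to 0 modulo the current basis, so we have a Gröbner basis.
Inter-reduce: drop elements whose leading term is divisible by another's, tail-reduce, and make monic.
Reduced Gröbner basis: {x, y}.

Buchberger on the second generating set:
h_1 = -4x - 9y + 5, LT = x.
h_2 = -7x - y, LT = x.

S(h_1,h_2): lcm = x. S = \tfrac{59}{28}y - \tfrac{5}{4}.
  reduce S modulo (h_1, h_2):
  remainder \tfrac{59}{28}y - \tfrac{5}{4} ≠ 0; add k_3 = \tfrac{59}{28}y - \tfrac{5}{4} to the basis.

The other S-polynomials (S(h_1,k_3), S(h_2,k_3)) all reduce to 0 modulo the current basis, so we have a Gröbner basis.
Inter-reduce: drop elements whose leading term is divisible by another's, tail-reduce, and make monic.
Reduced Gröbner basis: {x + \tfrac{5}{59}, y - \tfrac{35}{59}}.

Since the reduced bases disagree, the two ideals are not the same.

No, the ideals differ.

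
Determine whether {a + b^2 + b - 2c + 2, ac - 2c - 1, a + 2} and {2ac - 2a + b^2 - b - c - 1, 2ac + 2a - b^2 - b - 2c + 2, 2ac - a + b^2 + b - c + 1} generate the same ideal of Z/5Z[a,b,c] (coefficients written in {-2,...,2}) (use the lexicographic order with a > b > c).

Two ideals are equal iff their reduced Gröbner bases coincide (the reduced basis is unique for a fixed ordering).
Buchberger on the first generating set:
f_1 = a + b^2 + b - 2c + 2, LT = a.
f_2 = ac - 2c - 1, LT = ac.
f_3 = a + 2, LT = a.

S(f_1,f_2): lcm = ac. S = b^2c + bc - 2c^2 - c + 1.
  leading term b^2c: no divisor's leading term divides it; move b^2c to the remainder.
  leading term bc: no divisor's leading term divides it; move bc to the remainder.
  leading term c^2: no divisor's leading term divides it; move -2c^2 to the remainder.
  leading term c: no divisor's leading term divides it; move -c to the remainder.
  leading term 1: no divisor's leading term divides it; move 1 to the remainder.
  remainder b^2c + bc - 2c^2 - c + 1 ≠ 0; add g_4 = b^2c + bc - 2c^2 - c + 1 to the basis.

S(f_1,f_3): lcm = a. S = b^2 + b - 2c.
  leading term b^2: no divisor's leading term divides it; move b^2 to the remainder.
  leading term b: no divisor's leading term divides it; move b to the remainder.
  leading term c: no divisor's leading term divides it; move -2c to the remainder.
  remainder b^2 + b - 2c ≠ 0; add g_5 = b^2 + b - 2c to the basis.

S(f_2,f_3): lcm = ac. S = c - 1.
  leading term c: no divisor's leading term divides it; move c to the remainder.
  leading term 1: no divisor's leading term divides it; move -1 to the remainder.
  remainder c - 1 ≠ 0; add g_6 = c - 1 to the basis.

The other S-polynomials (S(f_1,g_4), S(f_2,g_4), S(f_3,g_4), S(f_1,g_5), S(f_2,g_5), S(f_3,g_5), S(g_4,g_5), S(f_1,g_6), S(f_2,g_6), S(f_3,g_6), S(g_4,g_6), S(g_5,g_6)) all reduce to 0 modulo the current basis, so we have a Gröbner basis.
Inter-reduce: drop elements whose leading term is divisible by another's, tail-reduce, and make monic.
Reduced Gröbner basis: {a + 2, b^2 + b - 2, c - 1}.

Buchberger on the second generating set:
h_1 = 2ac - 2a + b^2 - b - c - 1, LT = ac.
h_2 = 2ac + 2a - b^2 - b - 2c + 2, LT = ac.
h_3 = 2ac - a + b^2 + b - c + 1, LT = ac.

S(h_1,h_2): lcm = ac. S = -2a + b^2 - 2c + 1.
  leading term a: no divisor's leading term divides it; move -2a to the remainder.
  leading term b^2: no divisor's leading term divides it; move b^2 to the remainder.
  leading term c: no divisor's leading term divides it; move -2c to the remainder.
  leading term 1: no divisor's leading term divides it; move 1 to the remainder.
  remainder -2a + b^2 - 2c + 1 ≠ 0; add k_4 = -2a + b^2 - 2c + 1 to the basis.

S(h_1,h_3): lcm = ac. S = 2a - b - 1.
  leading term a: subtract (-1)·k_4 from 2a - b - 1 → b^2 - b - 2c
  leading term b^2: no divisor's leading term divides it; move b^2 to the remainder.
  leading term b: no divisor's leading term divides it; move -b to the remainder.
  leading term c: no divisor's leading term divides it; move -2c to the remainder.
  remainder b^2 - b - 2c ≠ 0; add k_5 = b^2 - b - 2c to the basis.

S(h_1,k_4): lcm = ac. S = -a - 2b^2c - 2b^2 + 2b - c^2 + 2.
  leading term a: subtract (-2)·k_4 from -a - 2b^2c - 2b^2 + 2b - c^2 + 2 → -2b^2c + 2b - c^2 + c - 1
  leading term b^2c: subtract (-2c)·k_5 from -2b^2c + 2b - c^2 + c - 1 → -2bc + 2b + c - 1
  leading term bc: no divisor's leading term divides it; move -2bc to the remainder.
  leading term b: no divisor's leading term divides it; move 2b to the remainder.
  leading term c: no divisor's leading term divides it; move c to the remainder.
  leading term 1: no divisor's leading term divides it; move -1 to the remainder.
  remainder -2bc + 2b + c - 1 ≠ 0; add k_6 = -2bc + 2b + c - 1 to the basis.

S(k_5,k_6): lcm = b^2c. S = b^2 + 2bc + 2b - 2c^2.
  leading term b^2: subtract (1)·k_5 from b^2 + 2bc + 2b - 2c^2 → 2bc - 2b - 2c^2 + 2c
  leading term bc: subtract (-1)·k_6 from 2bc - 2b - 2c^2 + 2c → -2c^2 - 2c - 1
  leading term c^2: no divisor's leading term divides it; move -2c^2 to the remainder.
  leading term c: no divisor's leading term divides it; move -2c to the remainder.
  leading term 1: no divisor's leading term divides it; move -1 to the remainder.
  remainder -2c^2 - 2c - 1 ≠ 0; add k_7 = -2c^2 - 2c - 1 to the basis.

The other S-polynomials (S(h_2,h_3), S(h_2,k_4), S(h_3,k_4), S(h_1,k_5), S(h_2,k_5), S(h_3,k_5), S(k_4,k_5), S(h_1,k_6), S(h_2,k_6), S(h_3,k_6), S(k_4,k_6), S(h_1,k_7), S(h_2,k_7), S(h_3,k_7), S(k_4,k_7), S(k_5,k_7), S(k_6,k_7)) all reduce to 0 modulo the current basis, so we have a Gröbner basis.
Inter-reduce: drop elements whose leading term is divisible by another's, tail-reduce, and make monic.
Reduced Gröbner basis: {a + 2b + 2, b^2 - b - 2c, bc - b + 2c - 2, c^2 + c - 2}.

These differ, so the ideals are not equal.

No, the ideals differ.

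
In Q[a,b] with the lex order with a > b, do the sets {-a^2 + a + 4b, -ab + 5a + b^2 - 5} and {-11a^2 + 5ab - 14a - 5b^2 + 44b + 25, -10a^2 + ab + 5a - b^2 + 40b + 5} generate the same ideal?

Yes, the ideals are equal.

For a fixed monomial order, each ideal has a unique reduced Gröbner basis; comparing bases decides equality.
Buchberger on the first generating set:
f_1 = -a^2 + a + 4b, LT = a^2.
f_2 = -ab + 5a + b^2 - 5, LT = ab.

S(f_1,f_2): lcm = a^2b. S = 5a^2 + ab^2 - ab - 5a - 4b^2.
  reduce S modulo (f_1, f_2):
  remainder 20a + b^3 + 15b - 20 ≠ 0; add g_3 = 20a + b^3 + 15b - 20 to the basis.

S(f_1,g_3): lcm = a^2. S = -1/20ab^3 - 3/4ab - 4b.
  reduce S modulo (f_1, f_2, g_3):
  remainder -1/20b^4 + 1/4b^3 - 7/4b^2 + 19/4b ≠ 0; add g_4 = -1/20b^4 + 1/4b^3 - 7/4b^2 + 19/4b to the basis.

The other S-polynomials (S(f_2,g_3), S(f_1,g_4), S(f_2,g_4), S(g_3,g_4)) all reduce to 0 modulo the current basis, so we have a Gröbner basis.
Inter-reduce: drop elements whose leading term is divisible by another's, tail-reduce, and make monic.
Reduced Gröbner basis: {a + 1/20b^3 + 3/4b - 1, b^4 - 5b^3 + 35b^2 - 95b}.

Buchberger on the second generating set:
h_1 = -11a^2 + 5ab - 14a - 5b^2 + 44b + 25, LT = a^2.
h_2 = -10a^2 + ab + 5a - b^2 + 40b + 5, LT = a^2.

S(h_1,h_2): lcm = a^2. S = -39/110ab + 39/22a + 39/110b^2 - 39/22.
  reduce S modulo (h_1, h_2):
  remainder -39/110ab + 39/22a + 39/110b^2 - 39/22 ≠ 0; add k_3 = -39/110ab + 39/22a + 39/110b^2 - 39/22 to the basis.

S(h_1,k_3): lcm = a^2b. S = 5a^2 + 6/11ab^2 + 14/11ab - 5a + 5/11b^3 - 4b^2 - 25/11b.
  reduce S modulo (h_1, h_2, k_3):
  remainder 20a + b^3 + 15b - 20 ≠ 0; add k_4 = 20a + b^3 + 15b - 20 to the basis.

S(h_1,k_4): lcm = a^2. S = -1/20ab^3 - 53/44ab + 25/11a + 5/11b^2 - 4b - 25/11.
  reduce S modulo (h_1, h_2, k_3, k_4):
  remainder -1/20b^4 + 1/4b^3 - 7/4b^2 + 19/4b ≠ 0; add k_5 = -1/20b^4 + 1/4b^3 - 7/4b^2 + 19/4b to the basis.

The other S-polynomials (S(h_2,k_3), S(h_2,k_4), S(k_3,k_4), S(h_1,k_5), S(h_2,k_5), S(k_3,k_5), S(k_4,k_5)) all reduce to 0 modulo the current basis, so we have a Gröbner basis.
Inter-reduce: drop elements whose leading term is divisible by another's, tail-reduce, and make monic.
Reduced Gröbner basis: {a + 1/20b^3 + 3/4b - 1, b^4 - 5b^3 + 35b^2 - 95b}.

The two bases agree; hence the ideals are identical.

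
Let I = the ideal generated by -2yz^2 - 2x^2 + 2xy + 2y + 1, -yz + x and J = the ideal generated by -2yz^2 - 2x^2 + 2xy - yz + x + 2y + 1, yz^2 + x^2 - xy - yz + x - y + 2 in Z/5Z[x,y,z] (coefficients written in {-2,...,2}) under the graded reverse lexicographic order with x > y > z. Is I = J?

Equality of ideals is decidable: compute both reduced Gröbner bases (unique for the ordering) and check whether they agree.
Buchberger on the first generating set:
f_1 = -2yz^2 - 2x^2 + 2xy + 2y + 1, LT = yz^2.
f_2 = -yz + x, LT = yz.

S(f_1,f_2): lcm = yz^2. S = x^2 - xy + xz - y + 2.
  leading term x^2: no divisor's leading term divides it; move x^2 to the remainder.
  leading term xy: no divisor's leading term divides it; move -xy to the remainder.
  leading term xz: no divisor's leading term divides it; move xz to the remainder.
  leading term y: no divisor's leading term divides it; move -y to the remainder.
  leading term 1: no divisor's leading term divides it; move 2 to the remainder.
  remainder x^2 - xy + xz - y + 2 ≠ 0; add g_3 = x^2 - xy + xz - y + 2 to the basis.

The other S-polynomials (S(f_1,g_3), S(f_2,g_3)) all reduce to 0 modulo the current basis, so we have a Gröbner basis.
Inter-reduce: drop elements whose leading term is divisible by another's, tail-reduce, and make monic.
Reduced Gröbner basis: {x^2 - xy + xz - y + 2, yz - x}.

Buchberger on the second generating set:
h_1 = -2yz^2 - 2x^2 + 2xy - yz + x + 2y + 1, LT = yz^2.
h_2 = yz^2 + x^2 - xy - yz + x - y + 2, LT = yz^2.

S(h_1,h_2): lcm = yz^2. S = -yz + x.
  leading term yz: no divisor's leading term divides it; move -yz to the remainder.
  leading term x: no divisor's leading term divides it; move x to the remainder.
  remainder -yz + x ≠ 0; add k_3 = -yz + x to the basis.

S(h_1,k_3): lcm = yz^2. S = x^2 - xy + xz - 2yz + 2x - y + 2.
  leading term x^2: no divisor's leading term divides it; move x^2 to the remainder.
  leading term xy: no divisor's leading term divides it; move -xy to the remainder.
  leading term xz: no divisor's leading term divides it; move xz to the remainder.
  leading term yz: subtract (2)·k_3 from -2yz + 2x - y + 2 → -y + 2
  leading term y: no divisor's leading term divides it; move -y to the remainder.
  leading term 1: no divisor's leading term divides it; move 2 to the remainder.
  remainder x^2 - xy + xz - y + 2 ≠ 0; add k_4 = x^2 - xy + xz - y + 2 to the basis.

The other S-polynomials (S(h_2,k_3), S(h_1,k_4), S(h_2,k_4), S(k_3,k_4)) all reduce to 0 modulo the current basis, so we have a Gröbner basis.
Inter-reduce: drop elements whose leading term is divisible by another's, tail-reduce, and make monic.
Reduced Gröbner basis: {x^2 - xy + xz - y + 2, yz - x}.

The two bases agree; hence the ideals are identical.

Yes, the ideals are equal.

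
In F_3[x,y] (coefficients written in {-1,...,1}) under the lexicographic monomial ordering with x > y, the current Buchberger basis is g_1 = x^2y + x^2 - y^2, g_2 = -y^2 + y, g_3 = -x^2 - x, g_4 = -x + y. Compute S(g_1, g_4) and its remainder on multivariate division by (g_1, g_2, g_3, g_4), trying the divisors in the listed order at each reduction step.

lcm(LM(g_1), LM(g_4)) = x^2y.
S = (lcm/LT(g_1))·g_1 − (lcm/LT(g_4))·g_4 = x^2 + xy^2 - y^2.
Reduce S modulo (g_1, g_2, g_3, g_4) in that order:
  leading term x^2: subtract (-1)·g_3 from x^2 + xy^2 - y^2 → xy^2 - x - y^2
  leading term xy^2: subtract (-x)·g_2 from xy^2 - x - y^2 → xy - x - y^2
  leading term xy: subtract (-y)·g_4 from xy - x - y^2 → -x
  leading term x: subtract (1)·g_4 from -x → -y
  leading term y: no divisor's leading term divides it; move -y to the remainder.
The remainder -y is nonzero, so it would be added as the next basis element.
This is the inner loop of Buchberger's algorithm — each nonzero remainder becomes a new basis element.

S(g_1, g_4) = x^2 + xy^2 - y^2; remainder on division = -y.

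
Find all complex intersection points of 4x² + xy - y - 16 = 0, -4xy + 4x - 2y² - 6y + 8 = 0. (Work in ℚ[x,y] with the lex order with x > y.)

Compute a lex Gröbner basis by Buchberger's algorithm.
f_1 = 4x² + xy - y - 16, LT = x².
f_2 = -4xy + 4x - 2y² - 6y + 8, LT = xy.

S(f_1,f_2): lcm = x²y. S = x² - ¼xy² - 3/2xy + 2x - ¼y² - 4y.
  leading term x²: subtract (¼)·f_1 from x² - ¼xy² - 3/2xy + 2x - ¼y² - 4y → -¼xy² - 7/4xy + 2x - ¼y² - 15/4y + 4
  leading term xy²: subtract (1/16y)·f_2 from -¼xy² - 7/4xy + 2x - ¼y² - 15/4y + 4 → -2xy + 2x + ⅛y³ + ⅛y² - 17/4y + 4
  leading term xy: subtract (½)·f_2 from -2xy + 2x + ⅛y³ + ⅛y² - 17/4y + 4 → ⅛y³ + 9/8y² - 5/4y
  leading term y³: no divisor's leading term divides it; move ⅛y³ to the remainder.
  leading term y²: no divisor's leading term divides it; move 9/8y² to the remainder.
  leading term y: no divisor's leading term divides it; move -5/4y to the remainder.
  remainder ⅛y³ + 9/8y² - 5/4y ≠ 0; add h_3 = ⅛y³ + 9/8y² - 5/4y to the basis.

The other S-polynomials (S(f_1,h_3), S(f_2,h_3)) all reduce to 0 modulo the current basis, so we have a Gröbner basis.
Inter-reduce: drop elements whose leading term is divisible by another's, tail-reduce, and make monic.
Reduced Gröbner basis: {x² + ¼x - ⅛y² - ⅝y - 7/2, xy - x + ½y² + 3/2y - 2, y³ + 9y² - 10y}.

The lex basis is triangular: the last element involves only y. Solving y³ + 9y² - 10y = 0 gives y ∈ {-10, 0, 1}; substituting each value into the earlier elements determines the remaining variables.
  y = -10: the earlier basis elements become x² + ¼x - 39/4 = 0; -11x + 33 = 0, giving x = 3 — point (3, -10).
  y = 0: the earlier basis elements become x² + ¼x - 7/2 = 0; -x - 2 = 0, giving x = -2 — point (-2, 0).
  y = 1: the earlier basis element becomes x² + ¼x - 17/4 = 0, giving x = -1/8 + sqrt(273)/8, -sqrt(273)/8 - 1/8 — points (-1/8 + sqrt(273)/8, 1), (-sqrt(273)/8 - 1/8, 1).
Substituting each solution back into the original system confirms all equations vanish.

{(3, -10), (-2, 0), (-1/8 + sqrt(273)/8, 1), (-sqrt(273)/8 - 1/8, 1)}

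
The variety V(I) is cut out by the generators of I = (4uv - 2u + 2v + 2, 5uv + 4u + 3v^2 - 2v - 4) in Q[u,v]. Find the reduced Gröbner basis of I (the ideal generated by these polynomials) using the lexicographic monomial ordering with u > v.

Buchberger's algorithm terminates because the ascending chain of leading-term ideals stabilizes.

f_1 = 4uv - 2u + 2v + 2, LT = uv.
f_2 = 5uv + 4u + 3v^2 - 2v - 4, LT = uv.

S(f_1,f_2): lcm = uv. S = -13/10u - 3/5v^2 + 9/10v + 13/10.
  leading term u: no divisor's leading term divides it; move -13/10u to the remainder.
  leading term v^2: no divisor's leading term divides it; move -3/5v^2 to the remainder.
  leading term v: no divisor's leading term divides it; move 9/10v to the remainder.
  leading term 1: no divisor's leading term divides it; move 13/10 to the remainder.
  remainder -13/10u - 3/5v^2 + 9/10v + 13/10 ≠ 0; add g_3 = -13/10u - 3/5v^2 + 9/10v + 13/10 to the basis.

S(f_1,g_3): lcm = uv. S = -1/2u - 6/13v^3 + 9/13v^2 + 3/2v + 1/2.
  leading term u: subtract (5/13)·g_3 from -1/2u - 6/13v^3 + 9/13v^2 + 3/2v + 1/2 → -6/13v^3 + 12/13v^2 + 15/13v
  leading term v^3: no divisor's leading term divides it; move -6/13v^3 to the remainder.
  leading term v^2: no divisor's leading term divides it; move 12/13v^2 to the remainder.
  leading term v: no divisor's leading term divides it; move 15/13v to the remainder.
  remainder -6/13v^3 + 12/13v^2 + 15/13v ≠ 0; add g_4 = -6/13v^3 + 12/13v^2 + 15/13v to the basis.

The other S-polynomials (S(f_2,g_3), S(f_1,g_4), S(f_2,g_4), S(g_3,g_4)) all reduce to 0 modulo the current basis, so we have a Gröbner basis.
Inter-reduce: drop elements whose leading term is divisible by another's, tail-reduce, and make monic.

G = {u + 6/13v^2 - 9/13v - 1, v^3 - 2v^2 - 5/2v}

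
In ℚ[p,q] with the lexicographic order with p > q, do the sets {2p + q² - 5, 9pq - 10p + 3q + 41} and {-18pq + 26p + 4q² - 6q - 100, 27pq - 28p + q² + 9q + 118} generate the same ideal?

Two ideals are equal iff their reduced Gröbner bases coincide (the reduced basis is unique for a fixed ordering).
Buchberger on the first generating set:
f_1 = 2p + q² - 5, LT = p.
f_2 = 9pq - 10p + 3q + 41, LT = pq.

S(f_1,f_2): lcm = pq. S = 10/9p + ½q³ - 17/6q - 41/9.
  leading term p: subtract (5/9)·f_1 from 10/9p + ½q³ - 17/6q - 41/9 → ½q³ - 5/9q² - 17/6q - 16/9
  leading term q³: no divisor's leading term divides it; move ½q³ to the remainder.
  leading term q²: no divisor's leading term divides it; move -5/9q² to the remainder.
  leading term q: no divisor's leading term divides it; move -17/6q to the remainder.
  leading term 1: no divisor's leading term divides it; move -16/9 to the remainder.
  remainder ½q³ - 5/9q² - 17/6q - 16/9 ≠ 0; add g_3 = ½q³ - 5/9q² - 17/6q - 16/9 to the basis.

The other S-polynomials (S(f_1,g_3), S(f_2,g_3)) all reduce to 0 modulo the current basis, so we have a Gröbner basis.
Inter-reduce: drop elements whose leading term is divisible by another's, tail-reduce, and make monic.
Reduced Gröbner basis: {p + ½q² - 5/2, q³ - 10/9q² - 17/3q - 32/9}.

Buchberger on the second generating set:
h_1 = -18pq + 26p + 4q² - 6q - 100, LT = pq.
h_2 = 27pq - 28p + q² + 9q + 118, LT = pq.

S(h_1,h_2): lcm = pq. S = -11/27p - 7/27q² + 32/27.
  leading term p: no divisor's leading term divides it; move -11/27p to the remainder.
  leading term q²: no divisor's leading term divides it; move -7/27q² to the remainder.
  leading term 1: no divisor's leading term divides it; move 32/27 to the remainder.
  remainder -11/27p - 7/27q² + 32/27 ≠ 0; add k_3 = -11/27p - 7/27q² + 32/27 to the basis.

S(h_1,k_3): lcm = pq. S = -13/9p - 7/11q³ - 2/9q² + 107/33q + 50/9.
  leading term p: subtract (39/11)·k_3 from -13/9p - 7/11q³ - 2/9q² + 107/33q + 50/9 → -7/11q³ + 23/33q² + 107/33q + 134/99
  leading term q³: no divisor's leading term divides it; move -7/11q³ to the remainder.
  leading term q²: no divisor's leading term divides it; move 23/33q² to the remainder.
  leading term q: no divisor's leading term divides it; move 107/33q to the remainder.
  leading term 1: no divisor's leading term divides it; move 134/99 to the remainder.
  remainder -7/11q³ + 23/33q² + 107/33q + 134/99 ≠ 0; add k_4 = -7/11q³ + 23/33q² + 107/33q + 134/99 to the basis.

The other S-polynomials (S(h_2,k_3), S(h_1,k_4), S(h_2,k_4), S(k_3,k_4)) all reduce to 0 modulo the current basis, so we have a Gröbner basis.
Inter-reduce: drop elements whose leading term is divisible by another's, tail-reduce, and make monic.
Reduced Gröbner basis: {p + 7/11q² - 32/11, q³ - 23/21q² - 107/21q - 134/63}.

The bases are distinct; the ideals are different.

No, the ideals differ.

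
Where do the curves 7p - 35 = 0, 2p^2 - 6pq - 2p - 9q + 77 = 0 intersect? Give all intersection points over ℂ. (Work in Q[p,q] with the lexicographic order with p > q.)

{(5, 3)}

Compute a lex Gröbner basis by Buchberger's algorithm.
f_1 = 7p - 35, LT = p.
f_2 = 2p^2 - 6pq - 2p - 9q + 77, LT = p^2.

S(f_1,f_2): lcm = p^2. S = 3pq - 4p + 9/2q - 77/2.
  leading term pq: subtract (3/7q)·f_1 from 3pq - 4p + 9/2q - 77/2 → -4p + 39/2q - 77/2
  leading term p: subtract (-4/7)·f_1 from -4p + 39/2q - 77/2 → 39/2q - 117/2
  leading term q: no divisor's leading term divides it; move 39/2q to the remainder.
  leading term 1: no divisor's leading term divides it; move -117/2 to the remainder.
  remainder 39/2q - 117/2 ≠ 0; add h_3 = 39/2q - 117/2 to the basis.

S(f_1,h_3): leading monomials are coprime, so the S-polynomial reduces to 0 (Buchberger's first criterion).
S(f_2,h_3): leading monomials are coprime, so the S-polynomial reduces to 0 (Buchberger's first criterion).
Every S-polynomial of the final basis reduces to 0, so we have a Gröbner basis.
Inter-reduce: drop elements whose leading term is divisible by another's, tail-reduce, and make monic.
Reduced Gröbner basis: {p - 5, q - 3}.

The lex basis is triangular: the last element involves only q. Solving q - 3 = 0 gives q ∈ {3}; substituting each value into the earlier elements determines the remaining variables.
  q = 3: the earlier basis element becomes p - 5 = 0, giving p = 5 — point (5, 3).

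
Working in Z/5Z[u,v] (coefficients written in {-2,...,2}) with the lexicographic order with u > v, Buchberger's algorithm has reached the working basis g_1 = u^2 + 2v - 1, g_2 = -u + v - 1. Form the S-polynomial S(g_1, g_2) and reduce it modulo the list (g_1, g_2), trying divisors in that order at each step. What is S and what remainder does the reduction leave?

S(g_1, g_2) = uv - u + 2v - 1; remainder on division = v^2.

lcm(LM(g_1), LM(g_2)) = u^2.
S = (lcm/LT(g_1))·g_1 − (lcm/LT(g_2))·g_2 = uv - u + 2v - 1.
Reduce S modulo (g_1, g_2) in that order:
  leading term uv: subtract (-v)·g_2 from uv - u + 2v - 1 → -u + v^2 + v - 1
  leading term u: subtract (1)·g_2 from -u + v^2 + v - 1 → v^2
  leading term v^2: no divisor's leading term divides it; move v^2 to the remainder.
The remainder v^2 is nonzero, so it would be added as the next basis element.
This is the inner loop of Buchberger's algorithm — each nonzero remainder becomes a new basis element.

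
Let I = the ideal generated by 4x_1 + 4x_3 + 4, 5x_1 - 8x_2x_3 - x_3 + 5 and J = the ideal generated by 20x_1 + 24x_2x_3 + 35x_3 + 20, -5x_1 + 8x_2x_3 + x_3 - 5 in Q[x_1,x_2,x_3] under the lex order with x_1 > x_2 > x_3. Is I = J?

For a fixed monomial order, each ideal has a unique reduced Gröbner basis; comparing bases decides equality.
Buchberger on the first generating set:
f_1 = 4x_1 + 4x_3 + 4, LT = x_1.
f_2 = 5x_1 - 8x_2x_3 - x_3 + 5, LT = x_1.

S(f_1,f_2): lcm = x_1. S = \tfrac{8}{5}x_2x_3 + \tfrac{6}{5}x_3.
  leading term x_2x_3: no divisor's leading term divides it; move \tfrac{8}{5}x_2x_3 to the remainder.
  leading term x_3: no divisor's leading term divides it; move \tfrac{6}{5}x_3 to the remainder.
  remainder \tfrac{8}{5}x_2x_3 + \tfrac{6}{5}x_3 ≠ 0; add g_3 = \tfrac{8}{5}x_2x_3 + \tfrac{6}{5}x_3 to the basis.

The other S-polynomials (S(f_1,g_3), S(f_2,g_3)) all reduce to 0 modulo the current basis, so we have a Gröbner basis.
Inter-reduce: drop elements whose leading term is divisible by another's, tail-reduce, and make monic.
Reduced Gröbner basis: {x_1 + x_3 + 1, x_2x_3 + \tfrac{3}{4}x_3}.

Buchberger on the second generating set:
h_1 = 20x_1 + 24x_2x_3 + 35x_3 + 20, LT = x_1.
h_2 = -5x_1 + 8x_2x_3 + x_3 - 5, LT = x_1.

S(h_1,h_2): lcm = x_1. S = \tfrac{14}{5}x_2x_3 + \tfrac{39}{20}x_3.
  leading term x_2x_3: no divisor's leading term divides it; move \tfrac{14}{5}x_2x_3 to the remainder.
  leading term x_3: no divisor's leading term divides it; move \tfrac{39}{20}x_3 to the remainder.
  remainder \tfrac{14}{5}x_2x_3 + \tfrac{39}{20}x_3 ≠ 0; add k_3 = \tfrac{14}{5}x_2x_3 + \tfrac{39}{20}x_3 to the basis.

The other S-polynomials (S(h_1,k_3), S(h_2,k_3)) all reduce to 0 modulo the current basis, so we have a Gröbner basis.
Inter-reduce: drop elements whose leading term is divisible by another's, tail-reduce, and make monic.
Reduced Gröbner basis: {x_1 + \tfrac{32}{35}x_3 + 1, x_2x_3 + \tfrac{39}{56}x_3}.

The bases are distinct; the ideals are different.

No, the ideals differ.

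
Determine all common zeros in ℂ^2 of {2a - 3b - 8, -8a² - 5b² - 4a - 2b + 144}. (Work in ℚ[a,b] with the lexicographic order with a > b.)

{(-64/23, -104/23), (4, 0)}

Compute a lex Gröbner basis by Buchberger's algorithm.
f_1 = 2a - 3b - 8, LT = a.
f_2 = -8a² - 4a - 5b² - 2b + 144, LT = a².

S(f_1,f_2): lcm = a². S = -3/2ab - 9/2a - ⅝b² - ¼b + 18.
  reduce S modulo (f_1, f_2):
  remainder -23/8b² - 13b ≠ 0; add h_3 = -23/8b² - 13b to the basis.

The other S-polynomials (S(f_1,h_3), S(f_2,h_3)) all reduce to 0 modulo the current basis, so we have a Gröbner basis.
Inter-reduce: drop elements whose leading term is divisible by another's, tail-reduce, and make monic.
Reduced Gröbner basis: {a - 3/2b - 4, b² + 104/23b}.

Since the basis is lex-ordered, b² + 104/23b is univariate in b. Its roots are {-104/23, 0}. Back-substituting each root into the other basis elements fixes the other coordinates.
  b = -104/23: the earlier basis element becomes a + 64/23 = 0, giving a = -64/23 — point (-64/23, -104/23).
  b = 0: the earlier basis element becomes a - 4 = 0, giving a = 4 — point (4, 0).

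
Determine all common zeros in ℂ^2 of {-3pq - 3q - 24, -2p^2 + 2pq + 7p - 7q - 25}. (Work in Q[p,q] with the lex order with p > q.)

{(1, -4), (3/4 - sqrt(239)*I/4, -7/9 - sqrt(239)*I/9), (3/4 + sqrt(239)*I/4, -7/9 + sqrt(239)*I/9)}

Compute a lex Gröbner basis by Buchberger's algorithm.
f_1 = -3pq - 3q - 24, LT = pq.
f_2 = -2p^2 + 2pq + 7p - 7q - 25, LT = p^2.

S(f_1,f_2): lcm = p^2q. S = pq^2 + 9/2pq + 8p - 7/2q^2 - 25/2q.
  reduce S modulo (f_1, f_2):
  remainder 8p - 9/2q^2 - 25q - 36 ≠ 0; add h_3 = 8p - 9/2q^2 - 25q - 36 to the basis.

S(f_1,h_3): lcm = pq. S = 9/16q^3 + 25/8q^2 + 11/2q + 8.
  reduce S modulo (f_1, f_2, h_3):
  remainder 9/16q^3 + 25/8q^2 + 11/2q + 8 ≠ 0; add h_4 = 9/16q^3 + 25/8q^2 + 11/2q + 8 to the basis.

The other S-polynomials (S(f_2,h_3), S(f_1,h_4), S(f_2,h_4), S(h_3,h_4)) all reduce to 0 modulo the current basis, so we have a Gröbner basis.
Inter-reduce: drop elements whose leading term is divisible by another's, tail-reduce, and make monic.
Reduced Gröbner basis: {p - 9/16q^2 - 25/8q - 9/2, q^3 + 50/9q^2 + 88/9q + 128/9}.

From the last basis element, q^3 + 50/9q^2 + 88/9q + 128/9 = 0, so q takes values in {-4, -7/9 - sqrt(239)*I/9, -7/9 + sqrt(239)*I/9}. Each choice, substituted upward through the basis, yields the corresponding point(s) of the solution set.
  q = -4: the earlier basis element becomes p - 1 = 0, giving p = 1 — point (1, -4).
  q = -7/9 - sqrt(239)*I/9: the earlier basis element becomes p - 3/4 + sqrt(239)*I/4 = 0, giving p = 3/4 - sqrt(239)*I/4 — point (3/4 - sqrt(239)*I/4, -7/9 - sqrt(239)*I/9).
  q = -7/9 + sqrt(239)*I/9: the earlier basis element becomes p - 3/4 - sqrt(239)*I/4 = 0, giving p = 3/4 + sqrt(239)*I/4 — point (3/4 + sqrt(239)*I/4, -7/9 + sqrt(239)*I/9).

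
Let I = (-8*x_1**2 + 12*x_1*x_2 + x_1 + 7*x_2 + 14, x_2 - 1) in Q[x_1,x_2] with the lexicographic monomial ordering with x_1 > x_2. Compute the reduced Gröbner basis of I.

G = {x_1**2 - 13/8*x_1 - 21/8, x_2 - 1}

f_1 = -8*x_1**2 + 12*x_1*x_2 + x_1 + 7*x_2 + 14, LT = x_1**2.
f_2 = x_2 - 1, LT = x_2.

The S-polynomials (S(f_1,f_2)) all reduce to 0 modulo the current basis, so we have a Gröbner basis.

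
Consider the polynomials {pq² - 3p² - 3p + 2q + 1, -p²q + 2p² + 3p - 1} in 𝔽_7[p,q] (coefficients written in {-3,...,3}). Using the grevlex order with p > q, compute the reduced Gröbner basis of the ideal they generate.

G = {pq² + 2pq + 3q² - 3p - 3q, q³ + 2pq - q² - 2p - 2q + 2, p² + 3pq + q² + 3q + 2}

f_1 = pq² - 3p² - 3p + 2q + 1, LT = pq².
f_2 = -p²q + 2p² + 3p - 1, LT = p²q.

S(f_1,f_2): lcm = p²q². S = -3p³ + 2p²q - 3p² - 2pq + p - q.
  leading term p³: no divisor's leading term divides it; move -3p³ to the remainder.
  leading term p²q: subtract (-2)·f_2 from 2p²q - 3p² - 2pq + p - q → p² - 2pq - q - 2
  leading term p²: no divisor's leading term divides it; move p² to the remainder.
  leading term pq: no divisor's leading term divides it; move -2pq to the remainder.
  leading term q: no divisor's leading term divides it; move -q to the remainder.
  leading term 1: no divisor's leading term divides it; move -2 to the remainder.
  remainder -3p³ + p² - 2pq - q - 2 ≠ 0; add g_3 = -3p³ + p² - 2pq - q - 2 to the basis.

S(f_1,g_3): lcm = p³q². S = -3p⁴ - 2p²q² - 3pq³ - 3p³ + 2p²q + 2q³ + p² - 3q².
  leading term p⁴: subtract (p)·g_3 from -3p⁴ - 2p²q² - 3pq³ - 3p³ + 2p²q + 2q³ + p² - 3q² → -2p²q² - 3pq³ + 3p³ - 3p²q + 2q³ + p² + pq - 3q² + 2p
  leading term p²q²: subtract (-2p)·f_1 from -2p²q² - 3pq³ + 3p³ - 3p²q + 2q³ + p² + pq - 3q² + 2p → -3pq³ - 3p³ - 3p²q + 2q³ + 2p² - 2pq - 3q² - 3p
  leading term pq³: subtract (-3q)·f_1 from -3pq³ - 3p³ - 3p²q + 2q³ + 2p² - 2pq - 3q² - 3p → -3p³ + 2p²q + 2q³ + 2p² + 3pq + 3q² - 3p + 3q
  leading term p³: subtract (1)·g_3 from -3p³ + 2p²q + 2q³ + 2p² + 3pq + 3q² - 3p + 3q → 2p²q + 2q³ + p² - 2pq + 3q² - 3p - 3q + 2
  leading term p²q: subtract (-2)·f_2 from 2p²q + 2q³ + p² - 2pq + 3q² - 3p - 3q + 2 → 2q³ - 2p² - 2pq + 3q² + 3p - 3q
  leading term q³: no divisor's leading term divides it; move 2q³ to the remainder.
  leading term p²: no divisor's leading term divides it; move -2p² to the remainder.
  leading term pq: no divisor's leading term divides it; move -2pq to the remainder.
  leading term q²: no divisor's leading term divides it; move 3q² to the remainder.
  leading term p: no divisor's leading term divides it; move 3p to the remainder.
  leading term q: no divisor's leading term divides it; move -3q to the remainder.
  remainder 2q³ - 2p² - 2pq + 3q² + 3p - 3q ≠ 0; add g_4 = 2q³ - 2p² - 2pq + 3q² + 3p - 3q to the basis.

S(f_2,g_3): lcm = p³q. S = -2p³ - 2p²q - 3pq² - 3p² + 2q² + p - 3q.
  leading term p³: subtract (3)·g_3 from -2p³ - 2p²q - 3pq² - 3p² + 2q² + p - 3q → -2p²q - 3pq² + p² - pq + 2q² + p - 1
  leading term p²q: subtract (2)·f_2 from -2p²q - 3pq² + p² - pq + 2q² + p - 1 → -3pq² - 3p² - pq + 2q² + 2p + 1
  leading term pq²: subtract (-3)·f_1 from -3pq² - 3p² - pq + 2q² + 2p + 1 → 2p² - pq + 2q² - q - 3
  leading term p²: no divisor's leading term divides it; move 2p² to the remainder.
  leading term pq: no divisor's leading term divides it; move -pq to the remainder.
  leading term q²: no divisor's leading term divides it; move 2q² to the remainder.
  leading term q: no divisor's leading term divides it; move -q to the remainder.
  leading term 1: no divisor's leading term divides it; move -3 to the remainder.
  remainder 2p² - pq + 2q² - q - 3 ≠ 0; add g_5 = 2p² - pq + 2q² - q - 3 to the basis.

The other S-polynomials (S(f_1,g_4), S(f_2,g_4), S(g_3,g_4), S(f_1,g_5), S(f_2,g_5), S(g_3,g_5), S(g_4,g_5)) all reduce to 0 modulo the current basis, so we have a Gröbner basis.
Inter-reduce: drop elements whose leading term is divisible by another's, tail-reduce, and make monic.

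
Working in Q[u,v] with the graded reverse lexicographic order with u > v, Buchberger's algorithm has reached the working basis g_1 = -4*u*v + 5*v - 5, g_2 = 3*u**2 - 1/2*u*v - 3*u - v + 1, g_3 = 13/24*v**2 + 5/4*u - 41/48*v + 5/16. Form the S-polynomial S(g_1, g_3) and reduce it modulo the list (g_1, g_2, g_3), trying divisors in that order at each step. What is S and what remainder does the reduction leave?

lcm(LM(g_1), LM(g_3)) = u*v**2.
S = (lcm/LT(g_1))·g_1 − (lcm/LT(g_3))·g_3 = -30/13*u**2 + 41/26*u*v - 5/4*v**2 - 15/26*u + 5/4*v.
Reduce S modulo (g_1, g_2, g_3) in that order:
  leading term u**2: subtract (-10/13)·g_2 from -30/13*u**2 + 41/26*u*v - 5/4*v**2 - 15/26*u + 5/4*v → 31/26*u*v - 5/4*v**2 - 75/26*u + 25/52*v + 10/13
  leading term u*v: subtract (-31/104)·g_1 from 31/26*u*v - 5/4*v**2 - 75/26*u + 25/52*v + 10/13 → -5/4*v**2 - 75/26*u + 205/104*v - 75/104
  leading term v**2: subtract (-30/13)·g_3 from -5/4*v**2 - 75/26*u + 205/104*v - 75/104 → 0
The remainder is 0, so this S-polynomial contributes no new basis element.

S(g_1, g_3) = -30/13*u**2 + 41/26*u*v - 5/4*v**2 - 15/26*u + 5/4*v; remainder on division = 0.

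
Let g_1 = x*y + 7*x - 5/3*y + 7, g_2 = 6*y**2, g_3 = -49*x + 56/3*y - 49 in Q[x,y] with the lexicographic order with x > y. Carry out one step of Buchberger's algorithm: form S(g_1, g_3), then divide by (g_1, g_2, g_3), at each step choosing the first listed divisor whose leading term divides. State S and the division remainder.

S(g_1, g_3) = 7*x + 8/21*y**2 - 8/3*y + 7; remainder on division = 0.

lcm(LM(g_1), LM(g_3)) = x*y.
S = (lcm/LT(g_1))·g_1 − (lcm/LT(g_3))·g_3 = 7*x + 8/21*y**2 - 8/3*y + 7.
Reduce S modulo (g_1, g_2, g_3) in that order:
  leading term x: subtract (-1/7)·g_3 from 7*x + 8/21*y**2 - 8/3*y + 7 → 8/21*y**2
  leading term y**2: subtract (4/63)·g_2 from 8/21*y**2 → 0
The remainder is 0, so this S-polynomial contributes no new basis element.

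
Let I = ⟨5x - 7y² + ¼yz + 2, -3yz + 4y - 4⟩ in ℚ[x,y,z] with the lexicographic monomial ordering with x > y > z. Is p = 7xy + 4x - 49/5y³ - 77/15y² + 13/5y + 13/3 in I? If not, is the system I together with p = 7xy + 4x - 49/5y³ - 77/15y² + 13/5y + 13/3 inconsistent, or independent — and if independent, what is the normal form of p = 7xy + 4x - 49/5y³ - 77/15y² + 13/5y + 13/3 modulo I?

Adjoining 7xy + 4x - 49/5y³ - 77/15y² + 13/5y + 13/3 makes the ideal the whole ring: the system is inconsistent.

First compute the reduced Gröbner basis of I by Buchberger's algorithm.
f_1 = 5x - 7y² + ¼yz + 2, LT = x.
f_2 = -3yz + 4y - 4, LT = yz.

The S-polynomials (S(f_1,f_2)) all reduce to 0 modulo the current basis, so we have a Gröbner basis.
Inter-reduce: drop elements whose leading term is divisible by another's, tail-reduce, and make monic.
Reduced Gröbner basis: {x - 7/5y² + 1/15y + ⅓, yz - 4/3y + 4/3}.
Label its elements g_1 = x - 7/5y² + 1/15y + ⅓, g_2 = yz - 4/3y + 4/3.

Reduce p = 7xy + 4x - 49/5y³ - 77/15y² + 13/5y + 13/3 modulo G:
  leading term xy: subtract (7y)·g_1 from 7xy + 4x - 49/5y³ - 77/15y² + 13/5y + 13/3 → 4x - 28/5y² + 4/15y + 13/3
  leading term x: subtract (4)·g_1 from 4x - 28/5y² + 4/15y + 13/3 → 3
  leading term 1: no divisor's leading term divides it; move 3 to the remainder.
  normal form = 3.
The normal form is nonzero, so p ∉ I. Since p minus its normal form lies in I, I + (p) = I + (r) where r = 3; decide whether this ideal is the whole ring.
Here r = 3 is a nonzero constant, hence a unit: 1 ∈ I + (p), the Gröbner basis of I + (p) is {1}, and the enlarged system has no common solution — adjoining p is inconsistent.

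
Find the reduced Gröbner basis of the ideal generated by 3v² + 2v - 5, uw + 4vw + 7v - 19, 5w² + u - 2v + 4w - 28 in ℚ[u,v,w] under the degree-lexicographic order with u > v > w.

Buchberger's algorithm terminates because the ascending chain of leading-term ideals stabilizes.

f_1 = 3v² + 2v - 5, LT = v².
f_2 = uw + 4vw + 7v - 19, LT = uw.
f_3 = 5w² + u - 2v + 4w - 28, LT = w².

S(f_1,f_2): leading monomials are coprime, so the S-polynomial reduces to 0 (Buchberger's first criterion).
S(f_1,f_3): leading monomials are coprime, so the S-polynomial reduces to 0 (Buchberger's first criterion).
S(f_2,f_3): lcm = uw². S = 4vw² - ⅕u² + ⅖uv - ⅘uw + 7vw + 28/5u - 19w.
  leading term vw²: subtract (⅘v)·f_3 from 4vw² - ⅕u² + ⅖uv - ⅘uw + 7vw + 28/5u - 19w → -⅕u² - ⅖uv - ⅘uw + 8/5v² + 19/5vw + 28/5u + 112/5v - 19w
  leading term u²: no divisor's leading term divides it; move -⅕u² to the remainder.
  leading term uv: no divisor's leading term divides it; move -⅖uv to the remainder.
  leading term uw: subtract (-⅘)·f_2 from -⅘uw + 8/5v² + 19/5vw + 28/5u + 112/5v - 19w → 8/5v² + 7vw + 28/5u + 28v - 19w - 76/5
  leading term v²: subtract (8/15)·f_1 from 8/5v² + 7vw + 28/5u + 28v - 19w - 76/5 → 7vw + 28/5u + 404/15v - 19w - 188/15
  leading term vw: no divisor's leading term divides it; move 7vw to the remainder.
  leading term u: no divisor's leading term divides it; move 28/5u to the remainder.
  leading term v: no divisor's leading term divides it; move 404/15v to the remainder.
  leading term w: no divisor's leading term divides it; move -19w to the remainder.
  leading term 1: no divisor's leading term divides it; move -188/15 to the remainder.
  remainder -⅕u² - ⅖uv + 7vw + 28/5u + 404/15v - 19w - 188/15 ≠ 0; add g_4 = -⅕u² - ⅖uv + 7vw + 28/5u + 404/15v - 19w - 188/15 to the basis.

S(f_1,g_4): leading monomials are coprime, so the S-polynomial reduces to 0 (Buchberger's first criterion).
S(f_2,g_4): lcm = u²w. S = 2uvw + 35vw² + 7uv + 28uw + 404/3vw - 95w² - 19u - 188/3w.
  leading term uvw: subtract (2v)·f_2 from 2uvw + 35vw² + 7uv + 28uw + 404/3vw - 95w² - 19u - 188/3w → -8v²w + 35vw² + 7uv + 28uw - 14v² + 404/3vw - 95w² - 19u + 38v - 188/3w
  leading term v²w: subtract (-8/3w)·f_1 from -8v²w + 35vw² + 7uv + 28uw - 14v² + 404/3vw - 95w² - 19u + 38v - 188/3w → 35vw² + 7uv + 28uw - 14v² + 140vw - 95w² - 19u + 38v - 76w
  leading term vw²: subtract (7v)·f_3 from 35vw² + 7uv + 28uw - 14v² + 140vw - 95w² - 19u + 38v - 76w → 28uw + 112vw - 95w² - 19u + 234v - 76w
  leading term uw: subtract (28)·f_2 from 28uw + 112vw - 95w² - 19u + 234v - 76w → -95w² - 19u + 38v - 76w + 532
  leading term w²: subtract (-19)·f_3 from -95w² - 19u + 38v - 76w + 532 → 0
  remainder 0.

S(f_3,g_4): leading monomials are coprime, so the S-polynomial reduces to 0 (Buchberger's first criterion).
Every S-polynomial of the final basis reduces to 0, so we have a Gröbner basis.

G = {u² + 2uv - 35vw - 28u - 404/3v + 95w + 188/3, uw + 4vw + 7v - 19, v² + ⅔v - 5/3, w² + ⅕u - ⅖v + ⅘w - 28/5}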